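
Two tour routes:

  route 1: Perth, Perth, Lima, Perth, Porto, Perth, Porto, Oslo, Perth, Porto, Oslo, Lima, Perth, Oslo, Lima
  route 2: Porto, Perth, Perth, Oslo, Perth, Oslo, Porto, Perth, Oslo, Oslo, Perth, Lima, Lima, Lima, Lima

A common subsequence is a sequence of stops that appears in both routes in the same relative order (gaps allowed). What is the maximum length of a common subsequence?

9

Taking Perth (route 1 #1, route 2 #2) → Perth (route 1 #2, route 2 #3) → Perth (route 1 #4, route 2 #5) → Porto (route 1 #5, route 2 #7) → Perth (route 1 #6, route 2 #8) → Oslo (route 1 #8, route 2 #10) → Perth (route 1 #9, route 2 #11) → Lima (route 1 #12, route 2 #14) → Lima (route 1 #15, route 2 #15) gives a common subsequence of length 9. The LCS DP gives dp[15][15] = 9, so this is optimal.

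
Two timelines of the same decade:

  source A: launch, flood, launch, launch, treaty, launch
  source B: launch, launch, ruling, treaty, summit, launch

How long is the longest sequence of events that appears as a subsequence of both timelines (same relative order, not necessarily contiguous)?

Taking launch [1,1], then launch [3,2], then treaty [5,4], then launch [6,6] gives a common subsequence of length 4. Since dp[6][6] = 4, nothing longer is possible.

4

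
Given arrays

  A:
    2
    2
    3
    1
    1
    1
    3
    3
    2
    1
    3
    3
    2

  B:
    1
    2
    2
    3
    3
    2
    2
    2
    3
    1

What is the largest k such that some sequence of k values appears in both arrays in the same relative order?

6

Match 2 (A #1, B #2); then 2 (A #2, B #3); then 3 (A #3, B #4); then 3 (A #7, B #5); then 3 (A #8, B #9); then 1 (A #10, B #10) — 6 values in the same relative order in both. Since dp[13][10] = 6, nothing longer is possible.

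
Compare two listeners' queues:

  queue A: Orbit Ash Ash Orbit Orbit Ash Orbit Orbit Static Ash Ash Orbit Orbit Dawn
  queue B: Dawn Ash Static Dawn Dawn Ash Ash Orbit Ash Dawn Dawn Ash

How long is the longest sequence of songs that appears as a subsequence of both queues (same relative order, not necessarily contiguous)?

Match Ash (queue A #2, queue B #2) → Ash (queue A #3, queue B #6) → Ash (queue A #6, queue B #7) → Orbit (queue A #8, queue B #8) → Ash (queue A #10, queue B #9) → Ash (queue A #11, queue B #12) — 6 songs in the same relative order in both. The LCS DP gives dp[14][12] = 6, so this is optimal.

6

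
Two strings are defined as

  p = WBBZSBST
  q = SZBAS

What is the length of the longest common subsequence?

Taking Z (p #4, q #2), then B (p #6, q #3), then S (p #7, q #5) gives a common subsequence of length 3. dp[8][5] = 3 confirms this is the maximum.

3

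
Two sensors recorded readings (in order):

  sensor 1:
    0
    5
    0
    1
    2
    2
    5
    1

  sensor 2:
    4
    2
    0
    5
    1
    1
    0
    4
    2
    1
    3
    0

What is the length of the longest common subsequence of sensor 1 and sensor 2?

Let dp[i][j] be the LCS length of the first i values of sensor 1 and the first j values of sensor 2. dp[i][j] = dp[i-1][j-1]+1 when the i-th and j-th values match, else max(dp[i-1][j], dp[i][j-1]).
    ·  4  2  0  5  1  1  0  4  2  1  3  0
 ·  0  0  0  0  0  0  0  0  0  0  0  0  0
 0  0  0  0  1  1  1  1  1  1  1  1  1  1
 5  0  0  0  1  2  2  2  2  2  2  2  2  2
 0  0  0  0  1  2  2  2  3  3  3  3  3  3
 1  0  0  0  1  2  3  3  3  3  3  4  4  4
 2  0  0  1  1  2  3  3  3  3  4  4  4  4
 2  0  0  1  1  2  3  3  3  3  4  4  4  4
 5  0  0  1  1  2  3  3  3  3  4  4  4  4
 1  0  0  1  1  2  3  4  4  4  4  5  5  5
dp[8][12] = 5. One LCS (by backtracking along matches): 0, 5, 0, 2, 1.

5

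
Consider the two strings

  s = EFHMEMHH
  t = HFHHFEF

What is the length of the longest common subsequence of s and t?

3

Let dp[i][j] be the LCS length of the first i characters of s and the first j characters of t. dp[i][j] = dp[i-1][j-1]+1 when the i-th and j-th characters match, else max(dp[i-1][j], dp[i][j-1]).
    ·  H  F  H  H  F  E  F
 ·  0  0  0  0  0  0  0  0
 E  0  0  0  0  0  0  1  1
 F  0  0  1  1  1  1  1  2
 H  0  1  1  2  2  2  2  2
 M  0  1  1  2  2  2  2  2
 E  0  1  1  2  2  2  3  3
 M  0  1  1  2  2  2  3  3
 H  0  1  1  2  3  3  3  3
 H  0  1  1  2  3  3  3  3
dp[8][7] = 3. One LCS (by backtracking along matches): FHE.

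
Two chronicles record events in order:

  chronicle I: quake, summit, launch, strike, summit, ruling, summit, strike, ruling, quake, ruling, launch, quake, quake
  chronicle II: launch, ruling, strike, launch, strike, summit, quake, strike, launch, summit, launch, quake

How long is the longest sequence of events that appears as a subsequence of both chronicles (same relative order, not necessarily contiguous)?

Pick launch at chronicle I[3]=chronicle II[4], then strike at chronicle I[4]=chronicle II[5], then summit at chronicle I[5]=chronicle II[6], then summit at chronicle I[7]=chronicle II[10], then launch at chronicle I[12]=chronicle II[11], then quake at chronicle I[14]=chronicle II[12]; all 6 events appear in both, in order. dp[14][12] = 6 confirms this is the maximum.

6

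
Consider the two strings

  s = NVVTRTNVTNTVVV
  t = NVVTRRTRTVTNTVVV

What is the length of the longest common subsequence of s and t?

13

Pick N [1,1] → V [2,2] → V [3,3] → T [4,7] → R [5,8] → T [6,9] → V [8,10] → T [9,11] → N [10,12] → T [11,13] → V [12,14] → V [13,15] → V [14,16]; all 13 characters appear in both, in order. Since dp[14][16] = 13, nothing longer is possible.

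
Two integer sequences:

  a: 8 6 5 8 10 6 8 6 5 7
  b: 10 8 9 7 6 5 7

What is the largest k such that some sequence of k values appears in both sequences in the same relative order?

5

Pick 10 (a #5, b #1); then 8 (a #7, b #2); then 6 (a #8, b #5); then 5 (a #9, b #6); then 7 (a #10, b #7); all 5 values appear in both, in order. The LCS DP gives dp[10][7] = 5, so this is optimal.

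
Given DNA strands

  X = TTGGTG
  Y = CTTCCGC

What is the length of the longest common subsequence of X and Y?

3

One common subsequence of length 3: T [1,2] → T [2,3] → G [3,6]. dp[6][7] = 3 confirms this is the maximum.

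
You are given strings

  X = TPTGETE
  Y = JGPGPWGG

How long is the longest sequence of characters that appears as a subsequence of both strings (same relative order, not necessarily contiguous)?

2

Pick P at X[2]=Y[5]; then G at X[4]=Y[8]; all 2 characters appear in both, in order. dp[7][8] = 2 confirms this is the maximum.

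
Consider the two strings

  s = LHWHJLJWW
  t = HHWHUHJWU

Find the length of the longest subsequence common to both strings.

Match H [2,2]; then W [3,3]; then H [4,6]; then J [7,7]; then W [8,8] — 5 characters in the same relative order in both. dp[9][9] = 5 confirms this is the maximum.

5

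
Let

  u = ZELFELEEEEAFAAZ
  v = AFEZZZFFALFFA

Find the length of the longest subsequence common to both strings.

5

Match Z at u[1]=v[6]; then L at u[3]=v[10]; then F at u[4]=v[11]; then F at u[12]=v[12]; then A at u[14]=v[13] — 5 characters in the same relative order in both. Since dp[15][13] = 5, nothing longer is possible.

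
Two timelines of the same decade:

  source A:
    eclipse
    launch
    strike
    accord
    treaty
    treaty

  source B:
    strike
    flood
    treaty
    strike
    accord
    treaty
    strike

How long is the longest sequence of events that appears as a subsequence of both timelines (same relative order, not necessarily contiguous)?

Pick strike [3,4]; then accord [4,5]; then treaty [5,6]; all 3 events appear in both, in order. dp[6][7] = 3 confirms this is the maximum.

3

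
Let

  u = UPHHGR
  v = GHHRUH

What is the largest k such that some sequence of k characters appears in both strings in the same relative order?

Match H at u[3]=v[2]; then H at u[4]=v[3]; then R at u[6]=v[4] — 3 characters in the same relative order in both. dp[6][6] = 3 confirms this is the maximum.

3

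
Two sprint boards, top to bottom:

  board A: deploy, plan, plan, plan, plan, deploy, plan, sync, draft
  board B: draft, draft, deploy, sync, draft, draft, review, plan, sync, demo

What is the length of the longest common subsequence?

One common subsequence of length 3: deploy (board A #1, board B #3), then plan (board A #7, board B #8), then sync (board A #8, board B #9). The LCS DP gives dp[9][10] = 3, so this is optimal.

3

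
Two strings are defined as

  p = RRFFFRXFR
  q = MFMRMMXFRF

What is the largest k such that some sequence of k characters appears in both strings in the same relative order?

Taking F (p #3, q #2), R (p #6, q #4), X (p #7, q #7), F (p #8, q #8), R (p #9, q #9) gives a common subsequence of length 5, and the DP table's final entry dp[9][10] is also 5, so no common subsequence is longer.

5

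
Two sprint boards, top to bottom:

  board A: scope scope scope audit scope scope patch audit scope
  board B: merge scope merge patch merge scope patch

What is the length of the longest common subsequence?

Match scope at board A[1]=board B[2], scope at board A[6]=board B[6], patch at board A[7]=board B[7] — 3 tasks in the same relative order in both, and the DP table's final entry dp[9][7] is also 3, so no common subsequence is longer.

3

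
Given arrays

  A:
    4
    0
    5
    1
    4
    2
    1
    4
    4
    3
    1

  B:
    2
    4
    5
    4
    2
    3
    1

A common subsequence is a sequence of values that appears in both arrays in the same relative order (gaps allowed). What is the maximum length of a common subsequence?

6

Let dp[i][j] be the LCS length of the first i values of A and the first j values of B. dp[i][j] = dp[i-1][j-1]+1 when the i-th and j-th values match, else max(dp[i-1][j], dp[i][j-1]).
    ·  2  4  5  4  2  3  1
 ·  0  0  0  0  0  0  0  0
 4  0  0  1  1  1  1  1  1
 0  0  0  1  1  1  1  1  1
 5  0  0  1  2  2  2  2  2
 1  0  0  1  2  2  2  2  3
 4  0  0  1  2  3  3  3  3
 2  0  1  1  2  3  4  4  4
 1  0  1  1  2  3  4  4  5
 4  0  1  2  2  3  4  4  5
 4  0  1  2  2  3  4  4  5
 3  0  1  2  2  3  4  5  5
 1  0  1  2  2  3  4  5  6
dp[11][7] = 6. One LCS (by backtracking along matches): 4, 5, 4, 2, 3, 1.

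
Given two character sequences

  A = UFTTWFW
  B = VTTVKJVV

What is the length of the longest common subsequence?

Let dp[i][j] be the LCS length of the first i characters of A and the first j characters of B. dp[i][j] = dp[i-1][j-1]+1 when the i-th and j-th characters match, else max(dp[i-1][j], dp[i][j-1]).
    ·  V  T  T  V  K  J  V  V
 ·  0  0  0  0  0  0  0  0  0
 U  0  0  0  0  0  0  0  0  0
 F  0  0  0  0  0  0  0  0  0
 T  0  0  1  1  1  1  1  1  1
 T  0  0  1  2  2  2  2  2  2
 W  0  0  1  2  2  2  2  2  2
 F  0  0  1  2  2  2  2  2  2
 W  0  0  1  2  2  2  2  2  2
dp[7][8] = 2. One LCS (by backtracking along matches): TT.

2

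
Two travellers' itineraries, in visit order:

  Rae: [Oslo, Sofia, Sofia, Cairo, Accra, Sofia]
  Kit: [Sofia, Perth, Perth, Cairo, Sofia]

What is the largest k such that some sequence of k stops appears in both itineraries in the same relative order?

Taking Sofia (Rae #2, Kit #1); then Cairo (Rae #4, Kit #4); then Sofia (Rae #6, Kit #5) gives a common subsequence of length 3, and the DP table's final entry dp[6][5] is also 3, so no common subsequence is longer.

3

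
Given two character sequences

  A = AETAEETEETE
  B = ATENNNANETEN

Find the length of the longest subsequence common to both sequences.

6

One common subsequence of length 6: A (A #1, B #1), E (A #2, B #3), A (A #4, B #7), E (A #6, B #9), T (A #7, B #10), E (A #8, B #11). dp[11][12] = 6 confirms this is the maximum.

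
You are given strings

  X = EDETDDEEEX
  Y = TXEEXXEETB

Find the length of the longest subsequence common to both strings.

4

Pick E (X #1, Y #3) → E (X #3, Y #4) → E (X #7, Y #7) → E (X #8, Y #8); all 4 characters appear in both, in order. dp[10][10] = 4 confirms this is the maximum.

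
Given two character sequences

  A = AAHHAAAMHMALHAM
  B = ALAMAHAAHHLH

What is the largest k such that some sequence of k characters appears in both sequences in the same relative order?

Match A at A[1]=B[3], A at A[2]=B[5], H at A[4]=B[6], A at A[5]=B[7], A at A[6]=B[8], H at A[9]=B[10], L at A[12]=B[11], H at A[13]=B[12] — 8 characters in the same relative order in both, and the DP table's final entry dp[15][12] is also 8, so no common subsequence is longer.

8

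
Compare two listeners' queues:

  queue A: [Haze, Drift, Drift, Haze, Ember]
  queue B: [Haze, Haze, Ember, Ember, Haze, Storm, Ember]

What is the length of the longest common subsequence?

3

One common subsequence of length 3: Haze (queue A #1, queue B #2); then Haze (queue A #4, queue B #5); then Ember (queue A #5, queue B #7). dp[5][7] = 3 confirms this is the maximum.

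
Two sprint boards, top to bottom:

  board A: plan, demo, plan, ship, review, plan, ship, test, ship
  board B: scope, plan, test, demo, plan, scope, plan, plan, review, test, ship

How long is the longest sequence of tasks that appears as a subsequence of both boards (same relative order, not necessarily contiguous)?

6

Taking plan (board A #1, board B #2); then demo (board A #2, board B #4); then plan (board A #3, board B #8); then review (board A #5, board B #9); then test (board A #8, board B #10); then ship (board A #9, board B #11) gives a common subsequence of length 6, and the DP table's final entry dp[9][11] is also 6, so no common subsequence is longer.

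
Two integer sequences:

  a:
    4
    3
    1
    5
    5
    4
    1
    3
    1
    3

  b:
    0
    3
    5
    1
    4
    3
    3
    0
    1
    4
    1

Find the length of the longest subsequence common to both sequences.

One common subsequence of length 5: 4 [1,5], then 3 [2,7], then 1 [3,9], then 4 [6,10], then 1 [9,11]. The LCS DP gives dp[10][11] = 5, so this is optimal.

5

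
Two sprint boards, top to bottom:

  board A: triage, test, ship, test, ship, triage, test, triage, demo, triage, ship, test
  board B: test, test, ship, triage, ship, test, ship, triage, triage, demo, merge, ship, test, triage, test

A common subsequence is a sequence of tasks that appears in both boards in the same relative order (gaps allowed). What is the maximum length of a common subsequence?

9

Taking triage (board A #1, board B #4), ship (board A #3, board B #5), test (board A #4, board B #6), ship (board A #5, board B #7), triage (board A #6, board B #8), triage (board A #8, board B #9), demo (board A #9, board B #10), triage (board A #10, board B #14), test (board A #12, board B #15) gives a common subsequence of length 9. dp[12][15] = 9 confirms this is the maximum.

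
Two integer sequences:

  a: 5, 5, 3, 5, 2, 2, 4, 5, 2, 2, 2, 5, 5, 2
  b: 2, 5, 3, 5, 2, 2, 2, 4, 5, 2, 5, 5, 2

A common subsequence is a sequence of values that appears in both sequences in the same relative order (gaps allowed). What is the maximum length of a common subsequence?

Match 5 (a #2, b #2), then 3 (a #3, b #3), then 5 (a #4, b #4), then 2 (a #5, b #6), then 2 (a #6, b #7), then 4 (a #7, b #8), then 5 (a #8, b #9), then 2 (a #11, b #10), then 5 (a #12, b #11), then 5 (a #13, b #12), then 2 (a #14, b #13) — 11 values in the same relative order in both. The LCS DP gives dp[14][13] = 11, so this is optimal.

11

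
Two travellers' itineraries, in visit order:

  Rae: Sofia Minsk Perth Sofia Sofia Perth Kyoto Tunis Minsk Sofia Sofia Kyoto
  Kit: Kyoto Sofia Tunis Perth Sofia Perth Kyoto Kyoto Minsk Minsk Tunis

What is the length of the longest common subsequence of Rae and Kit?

Pick Sofia (Rae #1, Kit #2); then Perth (Rae #3, Kit #4); then Sofia (Rae #5, Kit #5); then Perth (Rae #6, Kit #6); then Kyoto (Rae #7, Kit #8); then Tunis (Rae #8, Kit #11); all 6 stops appear in both, in order. dp[12][11] = 6 confirms this is the maximum.

6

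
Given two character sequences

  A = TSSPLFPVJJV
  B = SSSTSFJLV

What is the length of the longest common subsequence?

Pick T at A[1]=B[4], S at A[3]=B[5], F at A[6]=B[6], J at A[9]=B[7], V at A[11]=B[9]; all 5 characters appear in both, in order. dp[11][9] = 5 confirms this is the maximum.

5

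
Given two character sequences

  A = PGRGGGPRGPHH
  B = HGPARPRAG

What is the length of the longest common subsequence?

Taking P (A #1, B #3), R (A #3, B #5), P (A #7, B #6), R (A #8, B #7), G (A #9, B #9) gives a common subsequence of length 5. The LCS DP gives dp[12][9] = 5, so this is optimal.

5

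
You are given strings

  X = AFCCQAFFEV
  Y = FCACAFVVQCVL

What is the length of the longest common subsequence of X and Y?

Let dp[i][j] be the LCS length of the first i characters of X and the first j characters of Y. dp[i][j] = dp[i-1][j-1]+1 when the i-th and j-th characters match, else max(dp[i-1][j], dp[i][j-1]).
    ·  F  C  A  C  A  F  V  V  Q  C  V  L
 ·  0  0  0  0  0  0  0  0  0  0  0  0  0
 A  0  0  0  1  1  1  1  1  1  1  1  1  1
 F  0  1  1  1  1  1  2  2  2  2  2  2  2
 C  0  1  2  2  2  2  2  2  2  2  3  3  3
 C  0  1  2  2  3  3  3  3  3  3  3  3  3
 Q  0  1  2  2  3  3  3  3  3  4  4  4  4
 A  0  1  2  3  3  4  4  4  4  4  4  4  4
 F  0  1  2  3  3  4  5  5  5  5  5  5  5
 F  0  1  2  3  3  4  5  5  5  5  5  5  5
 E  0  1  2  3  3  4  5  5  5  5  5  5  5
 V  0  1  2  3  3  4  5  6  6  6  6  6  6
dp[10][12] = 6. One LCS (by backtracking along matches): FCCAFV.

6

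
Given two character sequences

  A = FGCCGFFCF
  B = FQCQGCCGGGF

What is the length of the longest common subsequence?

Let dp[i][j] be the LCS length of the first i characters of A and the first j characters of B. dp[i][j] = dp[i-1][j-1]+1 when the i-th and j-th characters match, else max(dp[i-1][j], dp[i][j-1]).
    ·  F  Q  C  Q  G  C  C  G  G  G  F
 ·  0  0  0  0  0  0  0  0  0  0  0  0
 F  0  1  1  1  1  1  1  1  1  1  1  1
 G  0  1  1  1  1  2  2  2  2  2  2  2
 C  0  1  1  2  2  2  3  3  3  3  3  3
 C  0  1  1  2  2  2  3  4  4  4  4  4
 G  0  1  1  2  2  3  3  4  5  5  5  5
 F  0  1  1  2  2  3  3  4  5  5  5  6
 F  0  1  1  2  2  3  3  4  5  5  5  6
 C  0  1  1  2  2  3  4  4  5  5  5  6
 F  0  1  1  2  2  3  4  4  5  5  5  6
dp[9][11] = 6. One LCS (by backtracking along matches): FGCCGF.

6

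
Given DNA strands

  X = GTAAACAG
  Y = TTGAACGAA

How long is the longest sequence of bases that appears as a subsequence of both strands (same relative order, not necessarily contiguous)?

Taking G at X[1]=Y[3]; then A at X[3]=Y[4]; then A at X[4]=Y[5]; then A at X[5]=Y[8]; then A at X[7]=Y[9] gives a common subsequence of length 5. The LCS DP gives dp[8][9] = 5, so this is optimal.

5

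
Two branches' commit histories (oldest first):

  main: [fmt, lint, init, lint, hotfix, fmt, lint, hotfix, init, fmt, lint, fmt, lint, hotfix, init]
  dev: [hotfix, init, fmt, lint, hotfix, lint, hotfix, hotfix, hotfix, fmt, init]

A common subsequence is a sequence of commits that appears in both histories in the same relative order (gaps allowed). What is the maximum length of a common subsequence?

7

Pick fmt at main[1]=dev[3] → lint at main[2]=dev[4] → lint at main[4]=dev[6] → hotfix at main[5]=dev[8] → hotfix at main[8]=dev[9] → fmt at main[12]=dev[10] → init at main[15]=dev[11]; all 7 commits appear in both, in order. dp[15][11] = 7 confirms this is the maximum.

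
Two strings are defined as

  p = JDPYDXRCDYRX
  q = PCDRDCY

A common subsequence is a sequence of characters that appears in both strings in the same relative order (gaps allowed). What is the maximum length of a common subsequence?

Taking P at p[3]=q[1], D at p[5]=q[3], R at p[7]=q[4], C at p[8]=q[6], Y at p[10]=q[7] gives a common subsequence of length 5. The LCS DP gives dp[12][7] = 5, so this is optimal.

5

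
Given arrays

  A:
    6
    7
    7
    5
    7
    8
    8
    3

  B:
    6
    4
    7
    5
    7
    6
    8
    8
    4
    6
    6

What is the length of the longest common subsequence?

6

Pick 6 [1,1], 7 [3,3], 5 [4,4], 7 [5,5], 8 [6,7], 8 [7,8]; all 6 values appear in both, in order. Since dp[8][11] = 6, nothing longer is possible.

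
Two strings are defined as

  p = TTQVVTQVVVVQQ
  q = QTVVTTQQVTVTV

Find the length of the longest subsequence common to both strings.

One common subsequence of length 8: T at p[2]=q[2] → V at p[4]=q[3] → V at p[5]=q[4] → T at p[6]=q[6] → Q at p[7]=q[8] → V at p[8]=q[9] → V at p[9]=q[11] → V at p[11]=q[13], and the DP table's final entry dp[13][13] is also 8, so no common subsequence is longer.

8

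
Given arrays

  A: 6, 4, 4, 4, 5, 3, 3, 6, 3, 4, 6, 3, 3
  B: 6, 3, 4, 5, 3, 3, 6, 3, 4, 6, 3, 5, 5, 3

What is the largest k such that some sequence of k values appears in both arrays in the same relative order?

11

Pick 6 at A[1]=B[1] → 4 at A[4]=B[3] → 5 at A[5]=B[4] → 3 at A[6]=B[5] → 3 at A[7]=B[6] → 6 at A[8]=B[7] → 3 at A[9]=B[8] → 4 at A[10]=B[9] → 6 at A[11]=B[10] → 3 at A[12]=B[11] → 3 at A[13]=B[14]; all 11 values appear in both, in order, and the DP table's final entry dp[13][14] is also 11, so no common subsequence is longer.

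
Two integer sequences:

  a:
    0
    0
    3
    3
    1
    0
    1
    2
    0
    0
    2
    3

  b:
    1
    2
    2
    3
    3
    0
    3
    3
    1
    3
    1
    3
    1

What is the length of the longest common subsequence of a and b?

6

Match 0 (a #2, b #6), then 3 (a #3, b #7), then 3 (a #4, b #8), then 1 (a #5, b #9), then 1 (a #7, b #11), then 3 (a #12, b #12) — 6 values in the same relative order in both. Since dp[12][13] = 6, nothing longer is possible.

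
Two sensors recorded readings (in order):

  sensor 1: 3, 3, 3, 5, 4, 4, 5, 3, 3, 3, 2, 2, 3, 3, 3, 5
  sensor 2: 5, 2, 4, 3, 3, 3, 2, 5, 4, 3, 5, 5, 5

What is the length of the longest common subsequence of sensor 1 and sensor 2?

Taking 5 [4,1], then 4 [6,3], then 3 [8,4], then 3 [9,5], then 3 [10,6], then 2 [11,7], then 3 [13,10], then 5 [16,13] gives a common subsequence of length 8, and the DP table's final entry dp[16][13] is also 8, so no common subsequence is longer.

8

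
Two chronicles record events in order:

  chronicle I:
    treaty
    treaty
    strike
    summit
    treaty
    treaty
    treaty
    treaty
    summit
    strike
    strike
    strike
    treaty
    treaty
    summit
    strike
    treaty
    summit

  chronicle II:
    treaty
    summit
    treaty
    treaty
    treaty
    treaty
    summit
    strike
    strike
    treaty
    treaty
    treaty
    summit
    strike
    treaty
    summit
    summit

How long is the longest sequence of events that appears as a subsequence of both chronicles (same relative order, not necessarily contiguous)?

15

Pick treaty at chronicle I[2]=chronicle II[1], then summit at chronicle I[4]=chronicle II[2], then treaty at chronicle I[5]=chronicle II[3], then treaty at chronicle I[6]=chronicle II[4], then treaty at chronicle I[7]=chronicle II[5], then treaty at chronicle I[8]=chronicle II[6], then summit at chronicle I[9]=chronicle II[7], then strike at chronicle I[10]=chronicle II[8], then strike at chronicle I[11]=chronicle II[9], then treaty at chronicle I[13]=chronicle II[11], then treaty at chronicle I[14]=chronicle II[12], then summit at chronicle I[15]=chronicle II[13], then strike at chronicle I[16]=chronicle II[14], then treaty at chronicle I[17]=chronicle II[15], then summit at chronicle I[18]=chronicle II[17]; all 15 events appear in both, in order. Since dp[18][17] = 15, nothing longer is possible.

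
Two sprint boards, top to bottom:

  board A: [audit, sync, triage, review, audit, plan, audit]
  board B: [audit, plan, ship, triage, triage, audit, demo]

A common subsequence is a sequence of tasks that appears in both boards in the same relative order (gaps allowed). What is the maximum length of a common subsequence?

3

Pick audit (board A #1, board B #1), triage (board A #3, board B #5), audit (board A #5, board B #6); all 3 tasks appear in both, in order. Since dp[7][7] = 3, nothing longer is possible.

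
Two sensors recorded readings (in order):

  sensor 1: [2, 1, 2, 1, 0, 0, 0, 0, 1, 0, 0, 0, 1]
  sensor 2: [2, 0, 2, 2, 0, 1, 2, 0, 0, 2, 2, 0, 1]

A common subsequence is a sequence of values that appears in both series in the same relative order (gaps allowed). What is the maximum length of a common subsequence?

8

Taking 2 at sensor 1[1]=sensor 2[3], then 2 at sensor 1[3]=sensor 2[4], then 0 at sensor 1[8]=sensor 2[5], then 1 at sensor 1[9]=sensor 2[6], then 0 at sensor 1[10]=sensor 2[8], then 0 at sensor 1[11]=sensor 2[9], then 0 at sensor 1[12]=sensor 2[12], then 1 at sensor 1[13]=sensor 2[13] gives a common subsequence of length 8. dp[13][13] = 8 confirms this is the maximum.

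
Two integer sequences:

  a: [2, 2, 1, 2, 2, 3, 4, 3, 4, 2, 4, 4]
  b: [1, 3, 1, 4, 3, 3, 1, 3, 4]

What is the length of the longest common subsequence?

Taking 1 [3,1], then 3 [6,2], then 4 [7,4], then 3 [8,8], then 4 [12,9] gives a common subsequence of length 5. The LCS DP gives dp[12][9] = 5, so this is optimal.

5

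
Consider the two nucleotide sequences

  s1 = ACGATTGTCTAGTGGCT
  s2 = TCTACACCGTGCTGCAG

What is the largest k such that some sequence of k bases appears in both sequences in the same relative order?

9

Taking A [1,6] → C [2,8] → G [3,9] → T [5,10] → T [6,13] → G [7,14] → C [9,15] → A [11,16] → G [15,17] gives a common subsequence of length 9. dp[17][17] = 9 confirms this is the maximum.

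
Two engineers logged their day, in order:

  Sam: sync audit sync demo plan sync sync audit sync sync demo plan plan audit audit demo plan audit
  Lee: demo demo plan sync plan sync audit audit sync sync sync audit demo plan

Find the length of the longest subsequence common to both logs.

Match demo (Sam #4, Lee #2), plan (Sam #5, Lee #3), sync (Sam #6, Lee #4), sync (Sam #7, Lee #6), audit (Sam #8, Lee #8), sync (Sam #9, Lee #10), sync (Sam #10, Lee #11), audit (Sam #15, Lee #12), demo (Sam #16, Lee #13), plan (Sam #17, Lee #14) — 10 tasks in the same relative order in both, and the DP table's final entry dp[18][14] is also 10, so no common subsequence is longer.

10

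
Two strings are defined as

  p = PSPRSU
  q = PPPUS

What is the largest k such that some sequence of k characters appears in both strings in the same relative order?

One common subsequence of length 3: P [1,2]; then P [3,3]; then S [5,5]. Since dp[6][5] = 3, nothing longer is possible.

3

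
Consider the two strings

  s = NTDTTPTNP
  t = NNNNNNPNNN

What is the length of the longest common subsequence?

Let dp[i][j] be the LCS length of the first i characters of s and the first j characters of t. dp[i][j] = dp[i-1][j-1]+1 when the i-th and j-th characters match, else max(dp[i-1][j], dp[i][j-1]).
    ·  N  N  N  N  N  N  P  N  N  N
 ·  0  0  0  0  0  0  0  0  0  0  0
 N  0  1  1  1  1  1  1  1  1  1  1
 T  0  1  1  1  1  1  1  1  1  1  1
 D  0  1  1  1  1  1  1  1  1  1  1
 T  0  1  1  1  1  1  1  1  1  1  1
 T  0  1  1  1  1  1  1  1  1  1  1
 P  0  1  1  1  1  1  1  2  2  2  2
 T  0  1  1  1  1  1  1  2  2  2  2
 N  0  1  2  2  2  2  2  2  3  3  3
 P  0  1  2  2  2  2  2  3  3  3  3
dp[9][10] = 3. One LCS (by backtracking along matches): NPN.

3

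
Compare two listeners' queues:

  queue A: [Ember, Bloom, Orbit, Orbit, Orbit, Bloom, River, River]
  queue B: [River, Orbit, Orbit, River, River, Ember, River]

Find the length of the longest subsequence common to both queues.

Pick Orbit (queue A #3, queue B #2), Orbit (queue A #4, queue B #3), River (queue A #7, queue B #5), River (queue A #8, queue B #7); all 4 songs appear in both, in order, and the DP table's final entry dp[8][7] is also 4, so no common subsequence is longer.

4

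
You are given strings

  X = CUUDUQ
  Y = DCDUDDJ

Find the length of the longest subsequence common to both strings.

Let dp[i][j] be the LCS length of the first i characters of X and the first j characters of Y. dp[i][j] = dp[i-1][j-1]+1 when the i-th and j-th characters match, else max(dp[i-1][j], dp[i][j-1]).
    ·  D  C  D  U  D  D  J
 ·  0  0  0  0  0  0  0  0
 C  0  0  1  1  1  1  1  1
 U  0  0  1  1  2  2  2  2
 U  0  0  1  1  2  2  2  2
 D  0  1  1  2  2  3  3  3
 U  0  1  1  2  3  3  3  3
 Q  0  1  1  2  3  3  3  3
dp[6][7] = 3. One LCS (by backtracking along matches): CUD.

3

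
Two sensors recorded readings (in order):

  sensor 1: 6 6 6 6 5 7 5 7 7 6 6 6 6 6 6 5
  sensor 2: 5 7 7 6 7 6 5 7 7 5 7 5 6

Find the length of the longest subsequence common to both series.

7

One common subsequence of length 7: 6 at sensor 1[1]=sensor 2[4], then 6 at sensor 1[4]=sensor 2[6], then 5 at sensor 1[5]=sensor 2[7], then 7 at sensor 1[6]=sensor 2[9], then 5 at sensor 1[7]=sensor 2[10], then 7 at sensor 1[8]=sensor 2[11], then 6 at sensor 1[15]=sensor 2[13], and the DP table's final entry dp[16][13] is also 7, so no common subsequence is longer.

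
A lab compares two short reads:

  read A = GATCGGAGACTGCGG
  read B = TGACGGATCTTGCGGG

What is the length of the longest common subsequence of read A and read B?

12

Match G [1,2] → A [2,3] → C [4,4] → G [5,5] → G [6,6] → A [7,7] → C [10,9] → T [11,11] → G [12,12] → C [13,13] → G [14,15] → G [15,16] — 12 bases in the same relative order in both, and the DP table's final entry dp[15][16] is also 12, so no common subsequence is longer.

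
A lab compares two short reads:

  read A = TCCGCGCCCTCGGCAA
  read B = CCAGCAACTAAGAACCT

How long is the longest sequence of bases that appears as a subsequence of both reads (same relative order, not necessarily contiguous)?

One common subsequence of length 9: C at read A[2]=read B[1] → C at read A[3]=read B[2] → G at read A[4]=read B[4] → C at read A[5]=read B[5] → C at read A[9]=read B[8] → T at read A[10]=read B[9] → G at read A[13]=read B[12] → A at read A[15]=read B[13] → A at read A[16]=read B[14], and the DP table's final entry dp[16][17] is also 9, so no common subsequence is longer.

9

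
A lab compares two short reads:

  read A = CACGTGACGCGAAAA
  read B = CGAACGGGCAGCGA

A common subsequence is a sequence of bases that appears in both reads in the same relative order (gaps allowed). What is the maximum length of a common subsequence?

10

Pick C (read A #1, read B #1); then A (read A #2, read B #4); then C (read A #3, read B #5); then G (read A #4, read B #7); then G (read A #6, read B #8); then A (read A #7, read B #10); then G (read A #9, read B #11); then C (read A #10, read B #12); then G (read A #11, read B #13); then A (read A #15, read B #14); all 10 bases appear in both, in order. dp[15][14] = 10 confirms this is the maximum.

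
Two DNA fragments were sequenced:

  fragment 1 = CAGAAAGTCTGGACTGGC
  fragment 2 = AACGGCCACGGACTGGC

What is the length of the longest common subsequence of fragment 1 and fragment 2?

One common subsequence of length 12: C at fragment 1[1]=fragment 2[3], then G at fragment 1[3]=fragment 2[5], then A at fragment 1[6]=fragment 2[8], then C at fragment 1[9]=fragment 2[9], then G at fragment 1[11]=fragment 2[10], then G at fragment 1[12]=fragment 2[11], then A at fragment 1[13]=fragment 2[12], then C at fragment 1[14]=fragment 2[13], then T at fragment 1[15]=fragment 2[14], then G at fragment 1[16]=fragment 2[15], then G at fragment 1[17]=fragment 2[16], then C at fragment 1[18]=fragment 2[17], and the DP table's final entry dp[18][17] is also 12, so no common subsequence is longer.

12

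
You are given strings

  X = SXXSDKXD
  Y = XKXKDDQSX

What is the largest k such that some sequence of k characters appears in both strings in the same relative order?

4

Let dp[i][j] be the LCS length of the first i characters of X and the first j characters of Y. dp[i][j] = dp[i-1][j-1]+1 when the i-th and j-th characters match, else max(dp[i-1][j], dp[i][j-1]).
    ·  X  K  X  K  D  D  Q  S  X
 ·  0  0  0  0  0  0  0  0  0  0
 S  0  0  0  0  0  0  0  0  1  1
 X  0  1  1  1  1  1  1  1  1  2
 X  0  1  1  2  2  2  2  2  2  2
 S  0  1  1  2  2  2  2  2  3  3
 D  0  1  1  2  2  3  3  3  3  3
 K  0  1  2  2  3  3  3  3  3  3
 X  0  1  2  3  3  3  3  3  3  4
 D  0  1  2  3  3  4  4  4  4  4
dp[8][9] = 4. One LCS (by backtracking along matches): XXSX.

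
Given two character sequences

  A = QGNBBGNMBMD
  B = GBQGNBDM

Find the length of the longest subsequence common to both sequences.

Let dp[i][j] be the LCS length of the first i characters of A and the first j characters of B. dp[i][j] = dp[i-1][j-1]+1 when the i-th and j-th characters match, else max(dp[i-1][j], dp[i][j-1]).
    ·  G  B  Q  G  N  B  D  M
 ·  0  0  0  0  0  0  0  0  0
 Q  0  0  0  1  1  1  1  1  1
 G  0  1  1  1  2  2  2  2  2
 N  0  1  1  1  2  3  3  3  3
 B  0  1  2  2  2  3  4  4  4
 B  0  1  2  2  2  3  4  4  4
 G  0  1  2  2  3  3  4  4  4
 N  0  1  2  2  3  4  4  4  4
 M  0  1  2  2  3  4  4  4  5
 B  0  1  2  2  3  4  5  5  5
 M  0  1  2  2  3  4  5  5  6
 D  0  1  2  2  3  4  5  6  6
dp[11][8] = 6. One LCS (by backtracking along matches): GBGNBM.

6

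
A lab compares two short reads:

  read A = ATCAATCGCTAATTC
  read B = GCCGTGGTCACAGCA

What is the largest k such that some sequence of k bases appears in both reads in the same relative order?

7

Match T at read A[2]=read B[8]; then C at read A[3]=read B[9]; then A at read A[4]=read B[10]; then A at read A[5]=read B[12]; then G at read A[8]=read B[13]; then C at read A[9]=read B[14]; then A at read A[12]=read B[15] — 7 bases in the same relative order in both, and the DP table's final entry dp[15][15] is also 7, so no common subsequence is longer.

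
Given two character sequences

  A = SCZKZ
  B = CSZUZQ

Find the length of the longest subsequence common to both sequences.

3

Taking S at A[1]=B[2] → Z at A[3]=B[3] → Z at A[5]=B[5] gives a common subsequence of length 3. Since dp[5][6] = 3, nothing longer is possible.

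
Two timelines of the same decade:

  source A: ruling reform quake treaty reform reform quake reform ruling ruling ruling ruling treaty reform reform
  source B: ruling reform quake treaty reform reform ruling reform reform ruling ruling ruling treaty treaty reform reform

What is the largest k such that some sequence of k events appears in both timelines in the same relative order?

Match ruling (source A #1, source B #1), then reform (source A #2, source B #2), then quake (source A #3, source B #3), then treaty (source A #4, source B #4), then reform (source A #5, source B #6), then reform (source A #6, source B #8), then reform (source A #8, source B #9), then ruling (source A #9, source B #10), then ruling (source A #10, source B #11), then ruling (source A #11, source B #12), then treaty (source A #13, source B #14), then reform (source A #14, source B #15), then reform (source A #15, source B #16) — 13 events in the same relative order in both. The LCS DP gives dp[15][16] = 13, so this is optimal.

13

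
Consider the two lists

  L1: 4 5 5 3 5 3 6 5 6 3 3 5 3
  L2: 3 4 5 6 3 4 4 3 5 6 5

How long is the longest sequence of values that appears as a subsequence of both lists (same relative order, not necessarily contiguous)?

Let dp[i][j] be the LCS length of the first i values of L1 and the first j values of L2. dp[i][j] = dp[i-1][j-1]+1 when the i-th and j-th values match, else max(dp[i-1][j], dp[i][j-1]).
    ·  3  4  5  6  3  4  4  3  5  6  5
 ·  0  0  0  0  0  0  0  0  0  0  0  0
 4  0  0  1  1  1  1  1  1  1  1  1  1
 5  0  0  1  2  2  2  2  2  2  2  2  2
 5  0  0  1  2  2  2  2  2  2  3  3  3
 3  0  1  1  2  2  3  3  3  3  3  3  3
 5  0  1  1  2  2  3  3  3  3  4  4  4
 3  0  1  1  2  2  3  3  3  4  4  4  4
 6  0  1  1  2  3  3  3  3  4  4  5  5
 5  0  1  1  2  3  3  3  3  4  5  5  6
 6  0  1  1  2  3  3  3  3  4  5  6  6
 3  0  1  1  2  3  4  4  4  4  5  6  6
 3  0  1  1  2  3  4  4  4  5  5  6  6
 5  0  1  1  2  3  4  4  4  5  6  6  7
 3  0  1  1  2  3  4  4  4  5  6  6  7
dp[13][11] = 7. One LCS (by backtracking along matches): 4, 5, 3, 3, 5, 6, 5.

7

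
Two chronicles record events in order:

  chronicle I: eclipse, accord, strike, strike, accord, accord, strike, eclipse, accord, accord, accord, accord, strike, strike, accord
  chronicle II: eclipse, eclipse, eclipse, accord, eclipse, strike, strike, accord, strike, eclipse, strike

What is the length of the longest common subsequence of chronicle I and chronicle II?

Match eclipse (chronicle I #1, chronicle II #3), accord (chronicle I #2, chronicle II #4), strike (chronicle I #3, chronicle II #6), strike (chronicle I #4, chronicle II #7), accord (chronicle I #6, chronicle II #8), strike (chronicle I #7, chronicle II #9), eclipse (chronicle I #8, chronicle II #10), strike (chronicle I #14, chronicle II #11) — 8 events in the same relative order in both. The LCS DP gives dp[15][11] = 8, so this is optimal.

8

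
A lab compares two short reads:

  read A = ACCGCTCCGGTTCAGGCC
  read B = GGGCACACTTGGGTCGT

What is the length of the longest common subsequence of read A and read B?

Taking A (read A #1, read B #5), C (read A #2, read B #6), C (read A #3, read B #8), G (read A #4, read B #11), G (read A #9, read B #12), G (read A #10, read B #13), T (read A #12, read B #14), C (read A #13, read B #15), G (read A #15, read B #16) gives a common subsequence of length 9. Since dp[18][17] = 9, nothing longer is possible.

9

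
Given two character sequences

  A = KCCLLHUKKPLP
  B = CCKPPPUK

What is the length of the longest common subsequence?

5

Let dp[i][j] be the LCS length of the first i characters of A and the first j characters of B. dp[i][j] = dp[i-1][j-1]+1 when the i-th and j-th characters match, else max(dp[i-1][j], dp[i][j-1]).
    ·  C  C  K  P  P  P  U  K
 ·  0  0  0  0  0  0  0  0  0
 K  0  0  0  1  1  1  1  1  1
 C  0  1  1  1  1  1  1  1  1
 C  0  1  2  2  2  2  2  2  2
 L  0  1  2  2  2  2  2  2  2
 L  0  1  2  2  2  2  2  2  2
 H  0  1  2  2  2  2  2  2  2
 U  0  1  2  2  2  2  2  3  3
 K  0  1  2  3  3  3  3  3  4
 K  0  1  2  3  3  3  3  3  4
 P  0  1  2  3  4  4  4  4  4
 L  0  1  2  3  4  4  4  4  4
 P  0  1  2  3  4  5  5  5  5
dp[12][8] = 5. One LCS (by backtracking along matches): CCKPP.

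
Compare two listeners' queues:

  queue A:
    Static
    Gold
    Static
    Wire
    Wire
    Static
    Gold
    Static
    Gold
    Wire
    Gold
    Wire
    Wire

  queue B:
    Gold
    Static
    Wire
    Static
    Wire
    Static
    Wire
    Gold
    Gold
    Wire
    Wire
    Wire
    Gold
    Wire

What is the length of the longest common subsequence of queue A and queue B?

Pick Gold (queue A #2, queue B #1), Static (queue A #3, queue B #2), Wire (queue A #4, queue B #3), Wire (queue A #5, queue B #5), Static (queue A #6, queue B #6), Gold (queue A #7, queue B #8), Gold (queue A #9, queue B #9), Wire (queue A #10, queue B #12), Gold (queue A #11, queue B #13), Wire (queue A #13, queue B #14); all 10 songs appear in both, in order. Since dp[13][14] = 10, nothing longer is possible.

10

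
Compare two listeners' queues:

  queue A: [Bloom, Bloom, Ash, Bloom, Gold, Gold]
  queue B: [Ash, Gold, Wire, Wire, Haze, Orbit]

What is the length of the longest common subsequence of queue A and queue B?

Pick Ash (queue A #3, queue B #1) → Gold (queue A #5, queue B #2); all 2 songs appear in both, in order, and the DP table's final entry dp[6][6] is also 2, so no common subsequence is longer.

2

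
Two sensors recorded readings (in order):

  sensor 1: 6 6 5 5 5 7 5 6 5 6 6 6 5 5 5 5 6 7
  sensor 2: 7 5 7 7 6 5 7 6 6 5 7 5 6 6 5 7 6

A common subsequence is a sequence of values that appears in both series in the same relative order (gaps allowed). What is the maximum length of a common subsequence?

One common subsequence of length 10: 5 (sensor 1 #3, sensor 2 #2); then 7 (sensor 1 #6, sensor 2 #4); then 6 (sensor 1 #8, sensor 2 #5); then 5 (sensor 1 #9, sensor 2 #6); then 6 (sensor 1 #11, sensor 2 #8); then 6 (sensor 1 #12, sensor 2 #9); then 5 (sensor 1 #13, sensor 2 #10); then 5 (sensor 1 #14, sensor 2 #12); then 5 (sensor 1 #15, sensor 2 #15); then 6 (sensor 1 #17, sensor 2 #17). Since dp[18][17] = 10, nothing longer is possible.

10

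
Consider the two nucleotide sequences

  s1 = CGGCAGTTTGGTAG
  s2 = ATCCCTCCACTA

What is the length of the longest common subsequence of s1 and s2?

One common subsequence of length 5: C [1,7], then C [4,8], then A [5,9], then T [12,11], then A [13,12]. The LCS DP gives dp[14][12] = 5, so this is optimal.

5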